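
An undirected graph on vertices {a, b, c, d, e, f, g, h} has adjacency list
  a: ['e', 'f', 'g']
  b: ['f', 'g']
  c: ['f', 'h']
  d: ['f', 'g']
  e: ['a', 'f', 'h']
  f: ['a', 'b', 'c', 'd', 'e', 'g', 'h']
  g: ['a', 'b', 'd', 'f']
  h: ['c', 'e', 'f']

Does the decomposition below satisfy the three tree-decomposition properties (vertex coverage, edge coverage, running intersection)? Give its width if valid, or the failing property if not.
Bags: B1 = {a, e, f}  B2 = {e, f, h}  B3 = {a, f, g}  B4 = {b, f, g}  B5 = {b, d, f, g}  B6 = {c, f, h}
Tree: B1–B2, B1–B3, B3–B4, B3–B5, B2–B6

A tree decomposition must satisfy three properties: every vertex lies in some bag; for every edge, both endpoints lie together in some bag; and for every vertex, the bags containing it form a connected subtree. Here bags containing vertex b are not connected in the tree, so the decomposition is invalid.

No — bags containing vertex b are not connected in the tree.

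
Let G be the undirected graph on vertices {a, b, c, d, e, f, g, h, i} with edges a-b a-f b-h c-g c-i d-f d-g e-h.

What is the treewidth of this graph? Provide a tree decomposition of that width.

The largest bag has 2 vertices, giving width 1; this decomposition certifies tw(G) ≤ 1. G has an edge, so its treewidth is at least 1. The upper and lower bounds meet at 1, so that is the treewidth.

Treewidth 1.
One such decomposition:
Bags: B1 = {e, h}  B2 = {b, h}  B3 = {a, b}  B4 = {a, f}  B5 = {d, f}  B6 = {d, g}  B7 = {c, g}  B8 = {c, i}
Tree: B1–B2, B2–B3, B3–B4, B4–B5, B5–B6, B6–B7, B7–B8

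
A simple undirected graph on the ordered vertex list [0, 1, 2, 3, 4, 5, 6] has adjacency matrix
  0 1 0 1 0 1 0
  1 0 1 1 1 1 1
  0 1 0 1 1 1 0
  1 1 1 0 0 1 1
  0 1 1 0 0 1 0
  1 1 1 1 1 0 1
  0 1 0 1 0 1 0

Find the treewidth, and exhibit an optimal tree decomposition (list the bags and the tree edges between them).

Each bag holds 4 vertices, so the decomposition has width 3, which upper-bounds the treewidth. On the other hand G contains the 4-clique {0, 1, 3, 5}. A clique must lie in a single bag of any decomposition, so no decomposition can have width below 3. The upper and lower bounds meet at 3, so that is the treewidth.

Treewidth 3.
One optimal decomposition is:
Bags: B1 = {1, 3, 5, 6}  B2 = {1, 2, 3, 5}  B3 = {0, 1, 3, 5}  B4 = {1, 2, 4, 5}
Tree: B1–B2, B2–B3, B2–B4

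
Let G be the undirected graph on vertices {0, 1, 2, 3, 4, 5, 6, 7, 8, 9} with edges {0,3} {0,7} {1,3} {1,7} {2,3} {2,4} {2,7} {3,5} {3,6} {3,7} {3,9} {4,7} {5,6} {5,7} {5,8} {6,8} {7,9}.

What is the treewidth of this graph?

A width-2 tree decomposition is:
Bags: B1 = {3, 5, 6}  B2 = {5, 6, 8}  B3 = {3, 5, 7}  B4 = {2, 3, 7}  B5 = {1, 3, 7}  B6 = {0, 3, 7}  B7 = {2, 4, 7}  B8 = {3, 7, 9}
Tree: B1–B2, B1–B3, B3–B4, B4–B5, B4–B6, B4–B7, B3–B8
Every bag has size at most 3, so the width is 3 − 1 = 2 and tw(G) ≤ 2. On the other hand G contains the 3-clique {5, 6, 8}. A clique must lie in a single bag of any decomposition, so no decomposition can have width below 2. Combining the bounds, tw(G) = 2.

2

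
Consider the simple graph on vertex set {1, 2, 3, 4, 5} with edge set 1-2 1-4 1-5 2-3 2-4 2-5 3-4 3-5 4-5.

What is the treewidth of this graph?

A width-3 tree decomposition is:
Bags: B1 = {2, 3, 4, 5}  B2 = {1, 2, 4, 5}
Tree: B1–B2
Each bag holds 4 vertices, so the decomposition has width 3, which upper-bounds the treewidth. For the lower bound, the 4 vertices {1, 2, 4, 5} are pairwise adjacent, and any tree decomposition puts a clique entirely inside one bag — forcing width ≥ 3. Hence tw(G) = 3 exactly.

3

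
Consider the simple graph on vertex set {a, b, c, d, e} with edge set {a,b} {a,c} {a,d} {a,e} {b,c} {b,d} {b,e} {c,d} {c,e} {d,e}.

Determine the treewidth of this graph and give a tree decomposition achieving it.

With just one bag of size 5, the width is 5 − 1 = 4, so tw(G) ≤ 4. On the other hand G contains the 5-clique {a, b, c, d, e}. A clique must lie in a single bag of any decomposition, so no decomposition can have width below 4. Hence tw(G) = 4 exactly.

Treewidth 4.
One optimal decomposition is:
Bags: B1 = {a, b, c, d, e}
Tree: (single bag)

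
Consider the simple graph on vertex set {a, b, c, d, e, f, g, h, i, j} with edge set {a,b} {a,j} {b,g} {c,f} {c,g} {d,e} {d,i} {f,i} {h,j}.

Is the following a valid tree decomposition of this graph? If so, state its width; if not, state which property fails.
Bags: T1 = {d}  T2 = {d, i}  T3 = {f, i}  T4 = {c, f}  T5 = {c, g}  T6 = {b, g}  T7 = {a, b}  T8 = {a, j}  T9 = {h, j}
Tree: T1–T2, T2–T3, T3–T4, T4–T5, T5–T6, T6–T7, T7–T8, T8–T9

No — vertex e appears in no bag.

A tree decomposition must satisfy three properties: every vertex lies in some bag; for every edge, both endpoints lie together in some bag; and for every vertex, the bags containing it form a connected subtree. Here vertex e appears in no bag, so the decomposition is invalid.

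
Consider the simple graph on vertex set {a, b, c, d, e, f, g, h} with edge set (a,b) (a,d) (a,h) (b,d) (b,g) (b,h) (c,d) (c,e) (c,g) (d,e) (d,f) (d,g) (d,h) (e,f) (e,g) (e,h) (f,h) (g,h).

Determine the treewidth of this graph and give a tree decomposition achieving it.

Each bag holds 4 vertices, so the decomposition has width 3, which upper-bounds the treewidth. For the lower bound, the 4 vertices {d, e, g, h} are pairwise adjacent, and any tree decomposition puts a clique entirely inside one bag — forcing width ≥ 3. Therefore the treewidth is 3.

Treewidth 3.
One such decomposition:
Bags: B1 = {d, e, g, h}  B2 = {b, d, g, h}  B3 = {c, d, e, g}  B4 = {d, e, f, h}  B5 = {a, b, d, h}
Tree: B1–B2, B1–B3, B1–B4, B2–B5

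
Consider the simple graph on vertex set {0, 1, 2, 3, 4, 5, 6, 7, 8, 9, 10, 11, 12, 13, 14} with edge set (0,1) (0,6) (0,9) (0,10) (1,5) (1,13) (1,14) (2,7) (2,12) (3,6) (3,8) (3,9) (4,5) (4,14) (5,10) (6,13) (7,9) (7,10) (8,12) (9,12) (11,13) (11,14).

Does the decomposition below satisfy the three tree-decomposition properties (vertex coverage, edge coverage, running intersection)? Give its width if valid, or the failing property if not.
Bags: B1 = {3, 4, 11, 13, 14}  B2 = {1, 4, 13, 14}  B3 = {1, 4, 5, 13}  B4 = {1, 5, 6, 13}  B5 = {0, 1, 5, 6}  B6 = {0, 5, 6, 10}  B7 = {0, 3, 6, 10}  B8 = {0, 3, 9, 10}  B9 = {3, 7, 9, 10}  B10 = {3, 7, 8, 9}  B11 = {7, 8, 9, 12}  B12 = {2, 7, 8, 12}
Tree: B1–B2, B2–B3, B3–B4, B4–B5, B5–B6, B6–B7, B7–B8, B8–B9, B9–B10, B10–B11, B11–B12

No — bags containing vertex 3 are not connected in the tree.

A tree decomposition must satisfy three properties: every vertex lies in some bag; for every edge, both endpoints lie together in some bag; and for every vertex, the bags containing it form a connected subtree. Here bags containing vertex 3 are not connected in the tree, so the decomposition is invalid.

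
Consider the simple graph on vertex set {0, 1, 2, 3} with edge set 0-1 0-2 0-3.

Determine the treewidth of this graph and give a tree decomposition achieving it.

Treewidth 1.
One such decomposition:
Bags: B1 = {0, 2}  B2 = {0, 1}  B3 = {0, 3}
Tree: B1–B2, B1–B3

Every bag has size at most 2, so the width is 2 − 1 = 1 and tw(G) ≤ 1. G has an edge, so its treewidth is at least 1. Hence tw(G) = 1 exactly.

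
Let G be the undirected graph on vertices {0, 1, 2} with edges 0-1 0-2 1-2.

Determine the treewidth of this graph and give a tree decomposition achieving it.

Treewidth 2.
One such decomposition:
Bags: B1 = {0, 1, 2}
Tree: (single bag)

A single bag containing all 3 vertices is trivially a valid decomposition of width 2. Conversely, {0, 1, 2} is a clique of size 3, and the vertices of any clique must share a bag in every tree decomposition; so some bag has ≥ 3 vertices and tw(G) ≥ 2. Combining the bounds, tw(G) = 2.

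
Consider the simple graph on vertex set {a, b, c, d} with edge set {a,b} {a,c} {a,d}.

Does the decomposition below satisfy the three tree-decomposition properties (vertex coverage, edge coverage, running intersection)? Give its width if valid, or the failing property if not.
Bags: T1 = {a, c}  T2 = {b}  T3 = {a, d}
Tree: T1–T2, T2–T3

No — edge (a,b) lies in no bag.

A tree decomposition must satisfy three properties: every vertex lies in some bag; for every edge, both endpoints lie together in some bag; and for every vertex, the bags containing it form a connected subtree. Here edge (a,b) lies in no bag, so the decomposition is invalid.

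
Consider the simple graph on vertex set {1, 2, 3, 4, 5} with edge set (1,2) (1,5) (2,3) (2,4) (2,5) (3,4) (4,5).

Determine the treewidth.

A width-2 tree decomposition is:
Bags: B1 = {2, 3, 4}  B2 = {2, 4, 5}  B3 = {1, 2, 5}
Tree: B1–B2, B2–B3
Each bag holds 3 vertices, so the decomposition has width 2, which upper-bounds the treewidth. Conversely, {1, 2, 5} is a clique of size 3, and the vertices of any clique must share a bag in every tree decomposition; so some bag has ≥ 3 vertices and tw(G) ≥ 2. Hence tw(G) = 2 exactly.

2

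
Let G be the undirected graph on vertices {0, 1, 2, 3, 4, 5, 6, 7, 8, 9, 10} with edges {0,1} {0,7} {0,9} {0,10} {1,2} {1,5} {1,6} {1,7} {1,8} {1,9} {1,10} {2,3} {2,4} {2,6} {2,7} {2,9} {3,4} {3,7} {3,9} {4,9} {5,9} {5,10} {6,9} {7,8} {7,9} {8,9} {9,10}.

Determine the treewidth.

A width-3 tree decomposition is:
Bags: B1 = {0, 1, 7, 9}  B2 = {0, 1, 9, 10}  B3 = {1, 2, 7, 9}  B4 = {1, 7, 8, 9}  B5 = {2, 3, 7, 9}  B6 = {2, 3, 4, 9}  B7 = {1, 2, 6, 9}  B8 = {1, 5, 9, 10}
Tree: B1–B2, B1–B3, B1–B4, B3–B5, B5–B6, B3–B7, B2–B8
The largest bag has 4 vertices, giving width 3; this decomposition certifies tw(G) ≤ 3. Conversely, {0, 1, 9, 10} is a clique of size 4, and the vertices of any clique must share a bag in every tree decomposition; so some bag has ≥ 4 vertices and tw(G) ≥ 3. Therefore the treewidth is 3.

3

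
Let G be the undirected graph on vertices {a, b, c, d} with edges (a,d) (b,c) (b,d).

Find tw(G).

1

A width-1 tree decomposition is:
Bags: B1 = {a, d}  B2 = {b, d}  B3 = {b, c}
Tree: B1–B2, B2–B3
Each bag holds 2 vertices, so the decomposition has width 1, which upper-bounds the treewidth. G has an edge, so its treewidth is at least 1. Therefore the treewidth is 1.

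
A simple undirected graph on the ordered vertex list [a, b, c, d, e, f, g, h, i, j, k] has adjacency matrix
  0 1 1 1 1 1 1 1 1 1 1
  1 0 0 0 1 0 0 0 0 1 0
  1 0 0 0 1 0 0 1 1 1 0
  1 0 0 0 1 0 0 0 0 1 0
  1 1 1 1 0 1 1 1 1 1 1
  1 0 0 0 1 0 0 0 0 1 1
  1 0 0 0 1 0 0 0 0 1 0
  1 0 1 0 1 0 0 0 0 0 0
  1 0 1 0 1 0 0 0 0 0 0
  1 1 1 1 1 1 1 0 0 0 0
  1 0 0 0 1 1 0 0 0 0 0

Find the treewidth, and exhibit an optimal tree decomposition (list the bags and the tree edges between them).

Treewidth 3.
One optimal decomposition is:
Bags: B1 = {a, e, f, j}  B2 = {a, d, e, j}  B3 = {a, e, g, j}  B4 = {a, c, e, j}  B5 = {a, c, e, i}  B6 = {a, b, e, j}  B7 = {a, e, f, k}  B8 = {a, c, e, h}
Tree: B1–B2, B1–B3, B1–B4, B4–B5, B4–B6, B1–B7, B4–B8

The largest bag has 4 vertices, giving width 3; this decomposition certifies tw(G) ≤ 3. On the other hand G contains the 4-clique {a, d, e, j}. A clique must lie in a single bag of any decomposition, so no decomposition can have width below 3. Hence tw(G) = 3 exactly.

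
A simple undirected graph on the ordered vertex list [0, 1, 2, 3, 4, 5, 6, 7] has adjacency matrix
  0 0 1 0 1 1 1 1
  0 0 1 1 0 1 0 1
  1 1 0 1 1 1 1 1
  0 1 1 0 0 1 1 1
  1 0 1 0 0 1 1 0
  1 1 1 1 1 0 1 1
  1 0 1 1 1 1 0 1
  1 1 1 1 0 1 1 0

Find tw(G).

4

A width-4 tree decomposition is:
Bags: B1 = {0, 2, 5, 6, 7}  B2 = {2, 3, 5, 6, 7}  B3 = {1, 2, 3, 5, 7}  B4 = {0, 2, 4, 5, 6}
Tree: B1–B2, B2–B3, B1–B4
Every bag has size at most 5, so the width is 5 − 1 = 4 and tw(G) ≤ 4. On the other hand G contains the 5-clique {1, 2, 3, 5, 7}. A clique must lie in a single bag of any decomposition, so no decomposition can have width below 4. Combining the bounds, tw(G) = 4.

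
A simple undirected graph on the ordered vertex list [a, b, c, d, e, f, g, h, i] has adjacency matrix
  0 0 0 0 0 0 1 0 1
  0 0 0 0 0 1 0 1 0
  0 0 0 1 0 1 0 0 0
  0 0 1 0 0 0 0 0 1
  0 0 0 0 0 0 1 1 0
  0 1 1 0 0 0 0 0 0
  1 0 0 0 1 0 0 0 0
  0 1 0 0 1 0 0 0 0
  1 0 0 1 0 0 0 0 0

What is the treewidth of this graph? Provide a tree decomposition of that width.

Each bag holds 3 vertices, so the decomposition has width 2, which upper-bounds the treewidth. For the lower bound, G contains the cycle i–d–c–f–b–h–e–g–a–i, so G is not a forest; only forests have treewidth ≤ 1, hence tw(G) ≥ 2. Combining the bounds, tw(G) = 2.

Treewidth 2.
One optimal decomposition is:
Bags: B1 = {c, d, i}  B2 = {c, f, i}  B3 = {b, f, i}  B4 = {b, h, i}  B5 = {e, h, i}  B6 = {e, g, i}  B7 = {a, g, i}
Tree: B1–B2, B2–B3, B3–B4, B4–B5, B5–B6, B6–B7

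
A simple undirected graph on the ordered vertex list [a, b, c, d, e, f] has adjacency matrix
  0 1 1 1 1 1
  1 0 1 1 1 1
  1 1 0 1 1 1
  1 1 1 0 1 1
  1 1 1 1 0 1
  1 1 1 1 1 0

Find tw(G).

5

A width-5 tree decomposition is:
Bags: B1 = {a, b, c, d, e, f}
Tree: (single bag)
A single bag containing all 6 vertices is trivially a valid decomposition of width 5. Conversely, {a, b, c, d, e, f} is a clique of size 6, and the vertices of any clique must share a bag in every tree decomposition; so some bag has ≥ 6 vertices and tw(G) ≥ 5. Hence tw(G) = 5 exactly.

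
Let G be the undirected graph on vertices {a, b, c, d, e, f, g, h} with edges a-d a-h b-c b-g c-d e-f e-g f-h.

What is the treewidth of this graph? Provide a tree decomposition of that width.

Each bag holds 3 vertices, so the decomposition has width 2, which upper-bounds the treewidth. The edges b–c–d–a–h–f–e–g–b form a cycle, so G is not a tree and its treewidth is at least 2. Hence tw(G) = 2 exactly.

Treewidth 2.
One optimal decomposition is:
Bags: B1 = {b, c, d}  B2 = {a, b, d}  B3 = {a, b, h}  B4 = {b, f, h}  B5 = {b, e, f}  B6 = {b, e, g}
Tree: B1–B2, B2–B3, B3–B4, B4–B5, B5–B6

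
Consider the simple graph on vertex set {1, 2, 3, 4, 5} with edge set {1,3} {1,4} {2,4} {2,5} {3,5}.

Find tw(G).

2

A width-2 tree decomposition is:
Bags: B1 = {1, 3, 4}  B2 = {2, 3, 4}  B3 = {2, 3, 5}
Tree: B1–B2, B2–B3
Each bag holds 3 vertices, so the decomposition has width 2, which upper-bounds the treewidth. Since 3–1–4–2–5–3 is a cycle in G, G is not acyclic. Forests are exactly the graphs of treewidth ≤ 1, so tw(G) ≥ 2. Combining the bounds, tw(G) = 2.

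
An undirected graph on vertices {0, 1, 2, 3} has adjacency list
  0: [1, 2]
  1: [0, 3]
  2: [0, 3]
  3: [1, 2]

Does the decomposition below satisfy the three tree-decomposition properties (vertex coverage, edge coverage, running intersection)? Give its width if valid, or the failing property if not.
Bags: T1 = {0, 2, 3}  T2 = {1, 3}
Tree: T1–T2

A tree decomposition must satisfy three properties: every vertex lies in some bag; for every edge, both endpoints lie together in some bag; and for every vertex, the bags containing it form a connected subtree. Here edge (0,1) lies in no bag, so the decomposition is invalid.

No — edge (0,1) lies in no bag.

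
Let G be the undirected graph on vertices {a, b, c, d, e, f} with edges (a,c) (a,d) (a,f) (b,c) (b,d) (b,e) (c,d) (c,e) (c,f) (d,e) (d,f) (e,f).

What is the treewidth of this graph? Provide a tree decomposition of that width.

Treewidth 3.
One optimal decomposition is:
Bags: B1 = {c, d, e, f}  B2 = {a, c, d, f}  B3 = {b, c, d, e}
Tree: B1–B2, B1–B3

The largest bag has 4 vertices, giving width 3; this decomposition certifies tw(G) ≤ 3. On the other hand G contains the 4-clique {c, d, e, f}. A clique must lie in a single bag of any decomposition, so no decomposition can have width below 3. The upper and lower bounds meet at 3, so that is the treewidth.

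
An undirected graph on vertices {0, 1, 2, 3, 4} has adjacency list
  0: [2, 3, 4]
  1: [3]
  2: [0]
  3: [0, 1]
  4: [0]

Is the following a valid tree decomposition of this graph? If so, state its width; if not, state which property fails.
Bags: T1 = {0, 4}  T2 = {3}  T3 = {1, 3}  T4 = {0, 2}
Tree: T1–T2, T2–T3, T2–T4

A tree decomposition must satisfy three properties: every vertex lies in some bag; for every edge, both endpoints lie together in some bag; and for every vertex, the bags containing it form a connected subtree. Here edge (0,3) lies in no bag, so the decomposition is invalid.

No — edge (0,3) lies in no bag.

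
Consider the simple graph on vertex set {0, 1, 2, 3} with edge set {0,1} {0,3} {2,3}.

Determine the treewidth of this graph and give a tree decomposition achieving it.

Every bag has size at most 2, so the width is 2 − 1 = 1 and tw(G) ≤ 1. Since G has at least one edge (e.g. 0–1), it is not an edgeless graph, so tw(G) ≥ 1. The upper and lower bounds meet at 1, so that is the treewidth.

Treewidth 1.
Bags: B1 = {0, 1}  B2 = {0, 3}  B3 = {2, 3}
Tree: B1–B2, B2–B3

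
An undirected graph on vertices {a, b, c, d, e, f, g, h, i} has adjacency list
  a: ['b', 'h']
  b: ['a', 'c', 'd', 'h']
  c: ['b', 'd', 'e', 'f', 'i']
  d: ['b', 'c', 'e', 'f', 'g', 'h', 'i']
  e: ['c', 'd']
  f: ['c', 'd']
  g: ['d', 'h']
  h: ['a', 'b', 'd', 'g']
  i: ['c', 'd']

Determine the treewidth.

A width-2 tree decomposition is:
Bags: B1 = {b, c, d}  B2 = {c, d, f}  B3 = {c, d, i}  B4 = {c, d, e}  B5 = {b, d, h}  B6 = {a, b, h}  B7 = {d, g, h}
Tree: B1–B2, B2–B3, B2–B4, B1–B5, B5–B6, B5–B7
The largest bag has 3 vertices, giving width 2; this decomposition certifies tw(G) ≤ 2. Conversely, {d, g, h} is a clique of size 3, and the vertices of any clique must share a bag in every tree decomposition; so some bag has ≥ 3 vertices and tw(G) ≥ 2. Combining the bounds, tw(G) = 2.

2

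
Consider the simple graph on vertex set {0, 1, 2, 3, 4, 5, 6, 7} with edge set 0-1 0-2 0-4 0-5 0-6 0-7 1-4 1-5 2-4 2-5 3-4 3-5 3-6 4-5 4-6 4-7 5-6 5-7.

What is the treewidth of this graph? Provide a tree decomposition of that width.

Each bag holds 4 vertices, so the decomposition has width 3, which upper-bounds the treewidth. On the other hand G contains the 4-clique {0, 1, 4, 5}. A clique must lie in a single bag of any decomposition, so no decomposition can have width below 3. Hence tw(G) = 3 exactly.

Treewidth 3.
Bags: B1 = {0, 2, 4, 5}  B2 = {0, 4, 5, 7}  B3 = {0, 1, 4, 5}  B4 = {0, 4, 5, 6}  B5 = {3, 4, 5, 6}
Tree: B1–B2, B2–B3, B2–B4, B4–B5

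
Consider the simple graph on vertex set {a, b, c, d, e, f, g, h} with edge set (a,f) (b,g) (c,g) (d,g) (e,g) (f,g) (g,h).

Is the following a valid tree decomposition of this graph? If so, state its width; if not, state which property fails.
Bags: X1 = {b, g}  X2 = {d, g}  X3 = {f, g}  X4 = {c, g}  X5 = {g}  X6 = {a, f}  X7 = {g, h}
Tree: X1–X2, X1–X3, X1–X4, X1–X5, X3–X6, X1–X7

No — vertex e appears in no bag.

A tree decomposition must satisfy three properties: every vertex lies in some bag; for every edge, both endpoints lie together in some bag; and for every vertex, the bags containing it form a connected subtree. Here vertex e appears in no bag, so the decomposition is invalid.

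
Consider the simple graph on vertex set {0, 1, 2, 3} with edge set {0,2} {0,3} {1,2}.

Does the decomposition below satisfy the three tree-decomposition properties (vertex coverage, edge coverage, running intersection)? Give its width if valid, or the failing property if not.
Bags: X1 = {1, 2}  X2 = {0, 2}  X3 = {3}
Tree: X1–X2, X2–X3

No — edge (0,3) lies in no bag.

A tree decomposition must satisfy three properties: every vertex lies in some bag; for every edge, both endpoints lie together in some bag; and for every vertex, the bags containing it form a connected subtree. Here edge (0,3) lies in no bag, so the decomposition is invalid.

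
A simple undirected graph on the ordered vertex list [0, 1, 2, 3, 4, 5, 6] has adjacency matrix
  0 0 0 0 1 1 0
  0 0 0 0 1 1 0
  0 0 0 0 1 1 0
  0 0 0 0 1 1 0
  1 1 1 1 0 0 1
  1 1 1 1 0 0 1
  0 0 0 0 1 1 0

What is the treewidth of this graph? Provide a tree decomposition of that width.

Each bag holds 3 vertices, so the decomposition has width 2, which upper-bounds the treewidth. The edges 5–2–4–3–5 form a cycle, so G is not a tree and its treewidth is at least 2. Therefore the treewidth is 2.

Treewidth 2.
One optimal decomposition is:
Bags: B1 = {2, 4, 5}  B2 = {3, 4, 5}  B3 = {1, 4, 5}  B4 = {0, 4, 5}  B5 = {4, 5, 6}
Tree: B1–B2, B2–B3, B3–B4, B4–B5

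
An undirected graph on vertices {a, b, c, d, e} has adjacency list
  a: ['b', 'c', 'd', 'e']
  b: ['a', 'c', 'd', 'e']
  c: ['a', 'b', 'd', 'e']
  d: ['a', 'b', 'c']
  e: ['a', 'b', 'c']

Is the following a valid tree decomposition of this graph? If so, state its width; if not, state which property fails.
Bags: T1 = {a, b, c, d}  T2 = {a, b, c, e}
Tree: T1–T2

Yes; width 3.

Every vertex of G appears in some bag (union = {a, b, c, d, e}); every edge is covered by a bag; and for each vertex v the set of bags containing v is connected in the bag tree. The decomposition is therefore valid. The largest bag has 4 vertices, so the width is 3.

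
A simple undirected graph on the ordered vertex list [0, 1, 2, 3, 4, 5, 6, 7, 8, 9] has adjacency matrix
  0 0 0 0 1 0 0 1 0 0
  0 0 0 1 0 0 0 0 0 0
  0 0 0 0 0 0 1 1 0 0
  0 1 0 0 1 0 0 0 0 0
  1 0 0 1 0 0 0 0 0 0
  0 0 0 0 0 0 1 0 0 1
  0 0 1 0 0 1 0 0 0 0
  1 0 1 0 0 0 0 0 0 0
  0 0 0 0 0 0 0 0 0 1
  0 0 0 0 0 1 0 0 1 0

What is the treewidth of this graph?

A width-1 tree decomposition is:
Bags: B1 = {1, 3}  B2 = {3, 4}  B3 = {0, 4}  B4 = {0, 7}  B5 = {2, 7}  B6 = {2, 6}  B7 = {5, 6}  B8 = {5, 9}  B9 = {8, 9}
Tree: B1–B2, B2–B3, B3–B4, B4–B5, B5–B6, B6–B7, B7–B8, B8–B9
Every bag has size at most 2, so the width is 2 − 1 = 1 and tw(G) ≤ 1. Since G has at least one edge (e.g. 1–3), it is not an edgeless graph, so tw(G) ≥ 1. The upper and lower bounds meet at 1, so that is the treewidth.

1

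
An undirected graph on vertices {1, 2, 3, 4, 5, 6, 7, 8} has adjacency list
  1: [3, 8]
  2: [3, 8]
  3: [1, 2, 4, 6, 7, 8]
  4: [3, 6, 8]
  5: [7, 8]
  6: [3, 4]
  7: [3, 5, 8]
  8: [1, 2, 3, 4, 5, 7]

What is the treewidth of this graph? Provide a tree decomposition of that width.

Every bag has size at most 3, so the width is 3 − 1 = 2 and tw(G) ≤ 2. Conversely, {1, 3, 8} is a clique of size 3, and the vertices of any clique must share a bag in every tree decomposition; so some bag has ≥ 3 vertices and tw(G) ≥ 2. Combining the bounds, tw(G) = 2.

Treewidth 2.
One such decomposition:
Bags: B1 = {2, 3, 8}  B2 = {3, 7, 8}  B3 = {3, 4, 8}  B4 = {5, 7, 8}  B5 = {3, 4, 6}  B6 = {1, 3, 8}
Tree: B1–B2, B1–B3, B2–B4, B3–B5, B3–B6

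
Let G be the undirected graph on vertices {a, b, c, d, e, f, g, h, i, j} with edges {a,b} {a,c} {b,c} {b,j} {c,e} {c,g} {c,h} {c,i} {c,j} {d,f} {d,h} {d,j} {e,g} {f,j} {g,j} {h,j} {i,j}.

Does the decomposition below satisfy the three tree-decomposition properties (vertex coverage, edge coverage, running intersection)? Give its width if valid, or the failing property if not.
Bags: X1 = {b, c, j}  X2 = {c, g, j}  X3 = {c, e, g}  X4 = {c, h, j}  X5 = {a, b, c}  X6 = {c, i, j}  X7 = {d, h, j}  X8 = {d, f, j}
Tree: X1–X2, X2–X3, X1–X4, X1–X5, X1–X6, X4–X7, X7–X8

Yes; width 2.

Vertex coverage: the bags together contain {a, b, c, d, e, f, g, h, i, j}, the full vertex set. Edge coverage: each edge of G has both endpoints in at least one bag. Running intersection: for every vertex, the bags containing it form a connected subtree. All three properties hold, so this is a valid tree decomposition of width max|bag| − 1 = 2, and hence tw(G) ≤ 2.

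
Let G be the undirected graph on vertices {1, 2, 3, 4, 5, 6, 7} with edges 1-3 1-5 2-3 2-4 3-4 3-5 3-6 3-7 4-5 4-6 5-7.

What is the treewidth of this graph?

2

A width-2 tree decomposition is:
Bags: B1 = {2, 3, 4}  B2 = {3, 4, 5}  B3 = {3, 5, 7}  B4 = {1, 3, 5}  B5 = {3, 4, 6}
Tree: B1–B2, B2–B3, B3–B4, B1–B5
Every bag has size at most 3, so the width is 3 − 1 = 2 and tw(G) ≤ 2. Conversely, {1, 3, 5} is a clique of size 3, and the vertices of any clique must share a bag in every tree decomposition; so some bag has ≥ 3 vertices and tw(G) ≥ 2. Hence tw(G) = 2 exactly.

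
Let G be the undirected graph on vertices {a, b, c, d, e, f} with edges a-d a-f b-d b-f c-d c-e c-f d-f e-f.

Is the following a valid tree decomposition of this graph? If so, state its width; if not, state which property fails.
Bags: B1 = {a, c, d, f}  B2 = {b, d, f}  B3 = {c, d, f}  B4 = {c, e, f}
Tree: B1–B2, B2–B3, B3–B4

A tree decomposition must satisfy three properties: every vertex lies in some bag; for every edge, both endpoints lie together in some bag; and for every vertex, the bags containing it form a connected subtree. Here bags containing vertex c are not connected in the tree, so the decomposition is invalid.

No — bags containing vertex c are not connected in the tree.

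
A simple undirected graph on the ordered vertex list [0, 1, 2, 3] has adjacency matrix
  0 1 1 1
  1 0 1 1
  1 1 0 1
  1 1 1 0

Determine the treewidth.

3

A width-3 tree decomposition is:
Bags: B1 = {0, 1, 2, 3}
Tree: (single bag)
A single bag containing all 4 vertices is trivially a valid decomposition of width 3. Conversely, {0, 1, 2, 3} is a clique of size 4, and the vertices of any clique must share a bag in every tree decomposition; so some bag has ≥ 4 vertices and tw(G) ≥ 3. The upper and lower bounds meet at 3, so that is the treewidth.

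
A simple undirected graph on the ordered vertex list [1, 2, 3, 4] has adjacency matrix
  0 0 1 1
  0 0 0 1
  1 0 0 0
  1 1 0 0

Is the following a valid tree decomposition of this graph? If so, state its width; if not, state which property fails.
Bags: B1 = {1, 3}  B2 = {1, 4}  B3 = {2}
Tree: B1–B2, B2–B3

A tree decomposition must satisfy three properties: every vertex lies in some bag; for every edge, both endpoints lie together in some bag; and for every vertex, the bags containing it form a connected subtree. Here edge (4,2) lies in no bag, so the decomposition is invalid.

No — edge (4,2) lies in no bag.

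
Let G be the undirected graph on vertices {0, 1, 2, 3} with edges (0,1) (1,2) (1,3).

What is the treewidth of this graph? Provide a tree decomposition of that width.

Each bag holds 2 vertices, so the decomposition has width 1, which upper-bounds the treewidth. Any graph with an edge has treewidth ≥ 1, and G has the edge 1–0. Therefore the treewidth is 1.

Treewidth 1.
One optimal decomposition is:
Bags: B1 = {0, 1}  B2 = {1, 3}  B3 = {1, 2}
Tree: B1–B2, B1–B3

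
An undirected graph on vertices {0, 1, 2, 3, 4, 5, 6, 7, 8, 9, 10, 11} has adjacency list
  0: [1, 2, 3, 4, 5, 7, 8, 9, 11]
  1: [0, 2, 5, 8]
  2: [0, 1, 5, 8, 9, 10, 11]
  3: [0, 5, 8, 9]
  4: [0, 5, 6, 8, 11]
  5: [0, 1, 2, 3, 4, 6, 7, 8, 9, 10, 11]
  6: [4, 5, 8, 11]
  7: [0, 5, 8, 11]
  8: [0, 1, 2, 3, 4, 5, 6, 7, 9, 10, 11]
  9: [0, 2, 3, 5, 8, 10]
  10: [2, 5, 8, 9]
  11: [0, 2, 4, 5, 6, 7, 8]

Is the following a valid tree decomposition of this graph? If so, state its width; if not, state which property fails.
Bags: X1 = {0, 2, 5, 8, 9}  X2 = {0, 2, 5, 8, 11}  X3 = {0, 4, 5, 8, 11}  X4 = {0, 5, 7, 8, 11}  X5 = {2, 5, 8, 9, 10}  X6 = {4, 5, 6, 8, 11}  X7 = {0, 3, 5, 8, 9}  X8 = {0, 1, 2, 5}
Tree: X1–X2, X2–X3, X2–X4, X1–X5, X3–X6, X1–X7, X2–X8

No — edge (8,1) lies in no bag.

A tree decomposition must satisfy three properties: every vertex lies in some bag; for every edge, both endpoints lie together in some bag; and for every vertex, the bags containing it form a connected subtree. Here edge (8,1) lies in no bag, so the decomposition is invalid.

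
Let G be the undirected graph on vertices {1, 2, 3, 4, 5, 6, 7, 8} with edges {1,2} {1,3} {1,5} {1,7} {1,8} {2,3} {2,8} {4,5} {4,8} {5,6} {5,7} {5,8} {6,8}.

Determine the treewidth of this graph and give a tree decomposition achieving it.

Each bag holds 3 vertices, so the decomposition has width 2, which upper-bounds the treewidth. On the other hand G contains the 3-clique {1, 2, 8}. A clique must lie in a single bag of any decomposition, so no decomposition can have width below 2. The upper and lower bounds meet at 2, so that is the treewidth.

Treewidth 2.
One optimal decomposition is:
Bags: B1 = {1, 5, 8}  B2 = {4, 5, 8}  B3 = {1, 2, 8}  B4 = {1, 5, 7}  B5 = {1, 2, 3}  B6 = {5, 6, 8}
Tree: B1–B2, B1–B3, B1–B4, B3–B5, B2–B6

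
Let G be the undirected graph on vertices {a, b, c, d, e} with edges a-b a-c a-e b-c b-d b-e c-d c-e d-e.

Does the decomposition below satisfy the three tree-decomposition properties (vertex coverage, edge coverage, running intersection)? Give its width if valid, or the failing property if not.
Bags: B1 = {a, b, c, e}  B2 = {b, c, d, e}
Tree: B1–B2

Every vertex of G appears in some bag (union = {a, b, c, d, e}); every edge is covered by a bag; and for each vertex v the set of bags containing v is connected in the bag tree. The decomposition is therefore valid. The largest bag has 4 vertices, so the width is 3.

Yes; width 3.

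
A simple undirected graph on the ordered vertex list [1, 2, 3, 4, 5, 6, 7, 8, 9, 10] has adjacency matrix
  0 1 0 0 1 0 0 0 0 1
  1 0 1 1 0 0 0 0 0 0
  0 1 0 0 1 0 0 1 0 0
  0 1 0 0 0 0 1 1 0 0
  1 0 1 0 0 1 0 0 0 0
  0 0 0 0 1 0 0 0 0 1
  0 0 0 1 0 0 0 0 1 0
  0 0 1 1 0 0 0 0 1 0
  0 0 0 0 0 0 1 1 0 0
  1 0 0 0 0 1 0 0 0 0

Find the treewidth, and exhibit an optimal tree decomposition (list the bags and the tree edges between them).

Each bag holds 3 vertices, so the decomposition has width 2, which upper-bounds the treewidth. For the lower bound, G contains the cycle 10–6–5–1–10, so G is not a forest; only forests have treewidth ≤ 1, hence tw(G) ≥ 2. The upper and lower bounds meet at 2, so that is the treewidth.

Treewidth 2.
One such decomposition:
Bags: B1 = {1, 6, 10}  B2 = {1, 5, 6}  B3 = {1, 2, 5}  B4 = {2, 3, 5}  B5 = {2, 3, 4}  B6 = {3, 4, 8}  B7 = {4, 7, 8}  B8 = {7, 8, 9}
Tree: B1–B2, B2–B3, B3–B4, B4–B5, B5–B6, B6–B7, B7–B8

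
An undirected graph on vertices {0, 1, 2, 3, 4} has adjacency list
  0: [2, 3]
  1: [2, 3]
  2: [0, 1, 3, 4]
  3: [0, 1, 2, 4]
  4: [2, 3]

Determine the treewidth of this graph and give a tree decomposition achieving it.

Each bag holds 3 vertices, so the decomposition has width 2, which upper-bounds the treewidth. For the lower bound, the 3 vertices {0, 2, 3} are pairwise adjacent, and any tree decomposition puts a clique entirely inside one bag — forcing width ≥ 2. Combining the bounds, tw(G) = 2.

Treewidth 2.
One optimal decomposition is:
Bags: B1 = {1, 2, 3}  B2 = {0, 2, 3}  B3 = {2, 3, 4}
Tree: B1–B2, B2–B3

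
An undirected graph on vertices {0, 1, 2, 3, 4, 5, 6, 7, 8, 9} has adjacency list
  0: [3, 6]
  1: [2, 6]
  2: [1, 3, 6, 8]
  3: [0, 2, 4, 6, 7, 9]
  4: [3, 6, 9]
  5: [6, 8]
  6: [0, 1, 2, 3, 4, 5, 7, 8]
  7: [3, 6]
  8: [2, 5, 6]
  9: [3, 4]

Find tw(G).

2

A width-2 tree decomposition is:
Bags: B1 = {2, 3, 6}  B2 = {3, 4, 6}  B3 = {3, 4, 9}  B4 = {2, 6, 8}  B5 = {3, 6, 7}  B6 = {5, 6, 8}  B7 = {1, 2, 6}  B8 = {0, 3, 6}
Tree: B1–B2, B2–B3, B1–B4, B1–B5, B4–B6, B1–B7, B5–B8
The largest bag has 3 vertices, giving width 2; this decomposition certifies tw(G) ≤ 2. Conversely, {3, 4, 9} is a clique of size 3, and the vertices of any clique must share a bag in every tree decomposition; so some bag has ≥ 3 vertices and tw(G) ≥ 2. Combining the bounds, tw(G) = 2.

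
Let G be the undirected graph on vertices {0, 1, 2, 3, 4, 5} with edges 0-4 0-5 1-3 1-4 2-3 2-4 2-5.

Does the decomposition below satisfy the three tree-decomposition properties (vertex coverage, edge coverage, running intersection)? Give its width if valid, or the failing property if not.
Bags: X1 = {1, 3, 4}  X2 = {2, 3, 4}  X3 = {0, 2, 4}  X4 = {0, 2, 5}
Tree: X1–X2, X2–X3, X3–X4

Yes; width 2.

Every vertex of G appears in some bag (union = {0, 1, 2, 3, 4, 5}); every edge is covered by a bag; and for each vertex v the set of bags containing v is connected in the bag tree. The decomposition is therefore valid. The largest bag has 3 vertices, so the width is 2.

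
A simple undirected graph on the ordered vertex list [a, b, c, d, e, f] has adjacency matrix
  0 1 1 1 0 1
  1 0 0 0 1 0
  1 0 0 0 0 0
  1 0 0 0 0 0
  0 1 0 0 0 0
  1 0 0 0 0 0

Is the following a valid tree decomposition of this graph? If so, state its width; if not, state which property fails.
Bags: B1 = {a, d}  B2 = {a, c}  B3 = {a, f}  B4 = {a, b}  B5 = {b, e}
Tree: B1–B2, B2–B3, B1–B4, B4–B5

Vertex coverage: the bags together contain {a, b, c, d, e, f}, the full vertex set. Edge coverage: each edge of G has both endpoints in at least one bag. Running intersection: for every vertex, the bags containing it form a connected subtree. All three properties hold, so this is a valid tree decomposition of width max|bag| − 1 = 1, and hence tw(G) ≤ 1.

Yes; width 1.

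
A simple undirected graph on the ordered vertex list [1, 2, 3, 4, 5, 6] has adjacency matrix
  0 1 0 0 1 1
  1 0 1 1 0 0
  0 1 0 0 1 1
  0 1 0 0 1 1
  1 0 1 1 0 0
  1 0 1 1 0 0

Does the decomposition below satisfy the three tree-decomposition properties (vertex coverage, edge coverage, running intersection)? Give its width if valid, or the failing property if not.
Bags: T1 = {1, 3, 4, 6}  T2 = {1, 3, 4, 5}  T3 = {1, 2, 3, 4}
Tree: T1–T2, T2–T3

Yes; width 3.

Vertex coverage: the bags together contain {1, 2, 3, 4, 5, 6}, the full vertex set. Edge coverage: each edge of G has both endpoints in at least one bag. Running intersection: for every vertex, the bags containing it form a connected subtree. All three properties hold, so this is a valid tree decomposition of width max|bag| − 1 = 3, and hence tw(G) ≤ 3.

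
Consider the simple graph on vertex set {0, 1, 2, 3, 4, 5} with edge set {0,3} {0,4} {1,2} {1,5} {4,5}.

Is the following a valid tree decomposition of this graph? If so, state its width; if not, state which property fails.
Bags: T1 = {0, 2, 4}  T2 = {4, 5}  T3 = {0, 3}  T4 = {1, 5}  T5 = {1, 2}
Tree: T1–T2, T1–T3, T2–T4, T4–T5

No — bags containing vertex 2 are not connected in the tree.

A tree decomposition must satisfy three properties: every vertex lies in some bag; for every edge, both endpoints lie together in some bag; and for every vertex, the bags containing it form a connected subtree. Here bags containing vertex 2 are not connected in the tree, so the decomposition is invalid.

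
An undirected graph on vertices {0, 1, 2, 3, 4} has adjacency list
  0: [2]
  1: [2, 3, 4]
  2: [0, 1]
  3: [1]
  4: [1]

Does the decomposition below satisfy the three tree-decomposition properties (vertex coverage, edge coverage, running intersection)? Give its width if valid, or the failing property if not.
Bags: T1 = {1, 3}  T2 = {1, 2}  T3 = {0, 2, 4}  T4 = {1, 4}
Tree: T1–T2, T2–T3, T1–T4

No — bags containing vertex 4 are not connected in the tree.

A tree decomposition must satisfy three properties: every vertex lies in some bag; for every edge, both endpoints lie together in some bag; and for every vertex, the bags containing it form a connected subtree. Here bags containing vertex 4 are not connected in the tree, so the decomposition is invalid.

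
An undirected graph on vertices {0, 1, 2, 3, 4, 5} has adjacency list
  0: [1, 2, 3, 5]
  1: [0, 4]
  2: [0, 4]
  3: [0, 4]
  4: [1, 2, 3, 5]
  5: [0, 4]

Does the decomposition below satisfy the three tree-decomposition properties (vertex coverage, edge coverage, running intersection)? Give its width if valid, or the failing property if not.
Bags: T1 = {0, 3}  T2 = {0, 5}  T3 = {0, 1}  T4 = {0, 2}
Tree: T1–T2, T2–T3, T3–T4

A tree decomposition must satisfy three properties: every vertex lies in some bag; for every edge, both endpoints lie together in some bag; and for every vertex, the bags containing it form a connected subtree. Here vertex 4 appears in no bag, so the decomposition is invalid.

No — vertex 4 appears in no bag.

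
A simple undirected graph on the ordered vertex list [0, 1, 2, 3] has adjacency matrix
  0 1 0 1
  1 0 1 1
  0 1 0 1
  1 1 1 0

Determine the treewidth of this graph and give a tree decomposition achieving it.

Treewidth 2.
One such decomposition:
Bags: B1 = {0, 1, 3}  B2 = {1, 2, 3}
Tree: B1–B2

Each bag holds 3 vertices, so the decomposition has width 2, which upper-bounds the treewidth. Conversely, {0, 1, 3} is a clique of size 3, and the vertices of any clique must share a bag in every tree decomposition; so some bag has ≥ 3 vertices and tw(G) ≥ 2. Hence tw(G) = 2 exactly.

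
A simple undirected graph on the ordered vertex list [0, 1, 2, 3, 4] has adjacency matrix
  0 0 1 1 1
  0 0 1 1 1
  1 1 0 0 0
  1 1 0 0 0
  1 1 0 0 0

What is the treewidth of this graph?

A width-2 tree decomposition is:
Bags: B1 = {0, 1, 4}  B2 = {0, 1, 3}  B3 = {0, 1, 2}
Tree: B1–B2, B2–B3
Every bag has size at most 3, so the width is 3 − 1 = 2 and tw(G) ≤ 2. For the lower bound, G contains the cycle 4–0–3–1–4, so G is not a forest; only forests have treewidth ≤ 1, hence tw(G) ≥ 2. The upper and lower bounds meet at 2, so that is the treewidth.

2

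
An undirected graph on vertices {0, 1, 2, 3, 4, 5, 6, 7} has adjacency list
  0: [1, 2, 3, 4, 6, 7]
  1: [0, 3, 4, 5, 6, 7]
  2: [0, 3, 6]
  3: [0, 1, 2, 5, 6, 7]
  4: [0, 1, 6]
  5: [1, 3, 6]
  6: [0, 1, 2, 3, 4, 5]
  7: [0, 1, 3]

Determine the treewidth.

A width-3 tree decomposition is:
Bags: B1 = {0, 1, 4, 6}  B2 = {0, 1, 3, 6}  B3 = {0, 2, 3, 6}  B4 = {1, 3, 5, 6}  B5 = {0, 1, 3, 7}
Tree: B1–B2, B2–B3, B2–B4, B2–B5
The largest bag has 4 vertices, giving width 3; this decomposition certifies tw(G) ≤ 3. For the lower bound, the 4 vertices {0, 1, 3, 6} are pairwise adjacent, and any tree decomposition puts a clique entirely inside one bag — forcing width ≥ 3. The upper and lower bounds meet at 3, so that is the treewidth.

3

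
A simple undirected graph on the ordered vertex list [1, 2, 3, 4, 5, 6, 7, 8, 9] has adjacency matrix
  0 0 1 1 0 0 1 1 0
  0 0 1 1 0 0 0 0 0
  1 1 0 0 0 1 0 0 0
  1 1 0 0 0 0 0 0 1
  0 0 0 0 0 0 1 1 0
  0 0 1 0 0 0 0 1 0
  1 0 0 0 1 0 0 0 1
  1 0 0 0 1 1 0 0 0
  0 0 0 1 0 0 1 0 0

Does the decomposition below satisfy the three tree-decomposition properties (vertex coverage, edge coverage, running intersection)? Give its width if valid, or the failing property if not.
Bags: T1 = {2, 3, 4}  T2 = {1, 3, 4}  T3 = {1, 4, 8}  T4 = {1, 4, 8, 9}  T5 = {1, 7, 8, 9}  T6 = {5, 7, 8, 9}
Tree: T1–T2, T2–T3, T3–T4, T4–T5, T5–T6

No — vertex 6 appears in no bag.

A tree decomposition must satisfy three properties: every vertex lies in some bag; for every edge, both endpoints lie together in some bag; and for every vertex, the bags containing it form a connected subtree. Here vertex 6 appears in no bag, so the decomposition is invalid.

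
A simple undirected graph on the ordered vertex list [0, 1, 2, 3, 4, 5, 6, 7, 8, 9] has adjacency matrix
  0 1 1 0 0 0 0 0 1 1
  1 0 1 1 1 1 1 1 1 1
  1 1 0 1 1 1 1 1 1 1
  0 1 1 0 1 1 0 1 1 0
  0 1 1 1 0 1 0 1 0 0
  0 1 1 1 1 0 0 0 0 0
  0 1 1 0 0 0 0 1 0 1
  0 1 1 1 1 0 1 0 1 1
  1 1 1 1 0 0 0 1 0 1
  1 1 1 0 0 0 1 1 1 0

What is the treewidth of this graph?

4

A width-4 tree decomposition is:
Bags: B1 = {1, 2, 3, 7, 8}  B2 = {1, 2, 7, 8, 9}  B3 = {1, 2, 3, 4, 7}  B4 = {1, 2, 6, 7, 9}  B5 = {1, 2, 3, 4, 5}  B6 = {0, 1, 2, 8, 9}
Tree: B1–B2, B1–B3, B2–B4, B3–B5, B2–B6
Each bag holds 5 vertices, so the decomposition has width 4, which upper-bounds the treewidth. Conversely, {0, 1, 2, 8, 9} is a clique of size 5, and the vertices of any clique must share a bag in every tree decomposition; so some bag has ≥ 5 vertices and tw(G) ≥ 4. The upper and lower bounds meet at 4, so that is the treewidth.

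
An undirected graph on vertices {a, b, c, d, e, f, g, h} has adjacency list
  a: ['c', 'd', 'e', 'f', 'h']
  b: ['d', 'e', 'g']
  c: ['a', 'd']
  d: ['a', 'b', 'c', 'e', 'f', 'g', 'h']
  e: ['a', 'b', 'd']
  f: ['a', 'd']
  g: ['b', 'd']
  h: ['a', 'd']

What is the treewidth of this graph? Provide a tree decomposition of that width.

Treewidth 2.
Bags: B1 = {a, c, d}  B2 = {a, d, e}  B3 = {a, d, f}  B4 = {a, d, h}  B5 = {b, d, e}  B6 = {b, d, g}
Tree: B1–B2, B2–B3, B2–B4, B2–B5, B5–B6

The largest bag has 3 vertices, giving width 2; this decomposition certifies tw(G) ≤ 2. For the lower bound, the 3 vertices {b, d, g} are pairwise adjacent, and any tree decomposition puts a clique entirely inside one bag — forcing width ≥ 2. Therefore the treewidth is 2.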